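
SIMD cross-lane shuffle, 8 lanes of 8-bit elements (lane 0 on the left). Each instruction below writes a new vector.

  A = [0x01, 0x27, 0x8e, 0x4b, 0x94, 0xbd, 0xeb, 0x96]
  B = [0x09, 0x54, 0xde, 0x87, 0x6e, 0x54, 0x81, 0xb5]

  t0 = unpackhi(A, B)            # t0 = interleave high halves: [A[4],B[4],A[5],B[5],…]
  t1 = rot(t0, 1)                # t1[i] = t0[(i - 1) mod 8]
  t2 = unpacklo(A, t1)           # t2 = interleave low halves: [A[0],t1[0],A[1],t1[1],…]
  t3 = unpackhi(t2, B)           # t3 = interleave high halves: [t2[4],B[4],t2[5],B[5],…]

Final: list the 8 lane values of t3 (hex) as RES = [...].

RES = [ 0x8e  0x6e  0x6e  0x54  0x4b  0x81  0xbd  0xb5 ]

→ t0 |94|6e|bd|54|eb|81|96|b5|
→ t1 |b5|94|6e|bd|54|eb|81|96|
→ t2 |01|b5|27|94|8e|6e|4b|bd|
→ t3 |8e|6e|6e|54|4b|81|bd|b5|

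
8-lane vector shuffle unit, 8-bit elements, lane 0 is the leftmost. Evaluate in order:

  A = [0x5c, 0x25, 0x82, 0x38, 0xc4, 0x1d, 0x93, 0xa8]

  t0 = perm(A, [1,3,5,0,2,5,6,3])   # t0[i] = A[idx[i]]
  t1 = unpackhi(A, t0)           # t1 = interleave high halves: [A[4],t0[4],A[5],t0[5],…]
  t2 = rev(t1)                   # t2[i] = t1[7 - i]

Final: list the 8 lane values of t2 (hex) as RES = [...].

→ t0 |25|38|1d|5c|82|1d|93|38|
→ t1 |c4|82|1d|1d|93|93|a8|38|
→ t2 |38|a8|93|93|1d|1d|82|c4|

RES = [ 0x38  0xa8  0x93  0x93  0x1d  0x1d  0x82  0xc4 ]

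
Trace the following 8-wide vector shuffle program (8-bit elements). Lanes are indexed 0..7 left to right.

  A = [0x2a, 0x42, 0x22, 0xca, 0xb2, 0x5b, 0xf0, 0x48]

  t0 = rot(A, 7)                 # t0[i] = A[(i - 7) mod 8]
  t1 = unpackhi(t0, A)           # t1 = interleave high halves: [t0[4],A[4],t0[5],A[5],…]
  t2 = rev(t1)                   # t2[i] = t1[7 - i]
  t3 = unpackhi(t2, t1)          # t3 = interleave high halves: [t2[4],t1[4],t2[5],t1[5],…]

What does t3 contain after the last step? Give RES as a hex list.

→ t0 |42|22|ca|b2|5b|f0|48|2a|
→ t1 |5b|b2|f0|5b|48|f0|2a|48|
→ t2 |48|2a|f0|48|5b|f0|b2|5b|
→ t3 |5b|48|f0|f0|b2|2a|5b|48|

RES = [ 0x5b  0x48  0xf0  0xf0  0xb2  0x2a  0x5b  0x48 ]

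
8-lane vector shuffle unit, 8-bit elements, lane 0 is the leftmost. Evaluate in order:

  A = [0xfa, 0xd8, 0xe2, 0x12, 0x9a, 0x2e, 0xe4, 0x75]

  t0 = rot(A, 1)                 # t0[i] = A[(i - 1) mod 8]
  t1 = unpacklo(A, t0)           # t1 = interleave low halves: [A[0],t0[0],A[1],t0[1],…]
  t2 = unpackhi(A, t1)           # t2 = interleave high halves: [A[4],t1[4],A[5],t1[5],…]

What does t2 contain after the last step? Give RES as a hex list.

RES = [0x9a, 0xe2, 0x2e, 0xd8, 0xe4, 0x12, 0x75, 0xe2]

t0 = [0x75, 0xfa, 0xd8, 0xe2, 0x12, 0x9a, 0x2e, 0xe4]
t1 = [0xfa, 0x75, 0xd8, 0xfa, 0xe2, 0xd8, 0x12, 0xe2]
t2 = [0x9a, 0xe2, 0x2e, 0xd8, 0xe4, 0x12, 0x75, 0xe2]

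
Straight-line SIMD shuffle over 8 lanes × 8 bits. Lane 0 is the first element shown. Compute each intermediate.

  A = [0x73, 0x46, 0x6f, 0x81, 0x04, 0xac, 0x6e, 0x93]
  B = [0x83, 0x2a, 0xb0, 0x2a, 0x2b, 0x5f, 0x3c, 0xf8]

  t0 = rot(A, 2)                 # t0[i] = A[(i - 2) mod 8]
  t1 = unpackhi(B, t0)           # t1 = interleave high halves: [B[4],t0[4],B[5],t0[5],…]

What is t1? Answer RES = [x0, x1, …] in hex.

t0 = [0x6e, 0x93, 0x73, 0x46, 0x6f, 0x81, 0x04, 0xac]
t1 = [0x2b, 0x6f, 0x5f, 0x81, 0x3c, 0x04, 0xf8, 0xac]

RES = [ 0x2b  0x6f  0x5f  0x81  0x3c  0x04  0xf8  0xac ]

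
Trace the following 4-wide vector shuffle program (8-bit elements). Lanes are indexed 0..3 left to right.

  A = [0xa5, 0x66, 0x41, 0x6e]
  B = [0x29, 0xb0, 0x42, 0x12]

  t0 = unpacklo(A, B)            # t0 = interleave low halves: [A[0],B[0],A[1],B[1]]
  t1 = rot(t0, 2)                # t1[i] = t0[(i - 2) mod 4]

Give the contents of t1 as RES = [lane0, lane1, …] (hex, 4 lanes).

RES = [ 0x66  0xb0  0xa5  0x29 ]

  t0: a5 29 66 b0
  t1: 66 b0 a5 29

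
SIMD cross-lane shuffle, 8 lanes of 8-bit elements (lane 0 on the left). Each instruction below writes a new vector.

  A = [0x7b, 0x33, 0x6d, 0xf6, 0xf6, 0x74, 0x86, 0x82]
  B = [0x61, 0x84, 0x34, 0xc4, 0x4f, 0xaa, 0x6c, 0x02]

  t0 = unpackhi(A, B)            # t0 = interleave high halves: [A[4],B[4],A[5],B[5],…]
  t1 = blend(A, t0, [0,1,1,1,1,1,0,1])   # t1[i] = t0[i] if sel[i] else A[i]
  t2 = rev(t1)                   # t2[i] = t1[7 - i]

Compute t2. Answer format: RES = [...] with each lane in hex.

  t0: f6 4f 74 aa 86 6c 82 02
  t1: 7b 4f 74 aa 86 6c 86 02
  t2: 02 86 6c 86 aa 74 4f 7b

RES = [ 0x02  0x86  0x6c  0x86  0xaa  0x74  0x4f  0x7b ]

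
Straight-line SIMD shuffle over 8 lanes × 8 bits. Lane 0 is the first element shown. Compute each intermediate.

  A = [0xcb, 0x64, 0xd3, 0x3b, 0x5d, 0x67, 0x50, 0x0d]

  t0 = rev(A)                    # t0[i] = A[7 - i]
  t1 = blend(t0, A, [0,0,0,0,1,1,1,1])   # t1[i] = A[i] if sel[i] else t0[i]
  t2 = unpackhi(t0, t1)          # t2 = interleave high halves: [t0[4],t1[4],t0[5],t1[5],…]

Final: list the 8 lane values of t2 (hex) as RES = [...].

t0 = [0x0d, 0x50, 0x67, 0x5d, 0x3b, 0xd3, 0x64, 0xcb]
t1 = [0x0d, 0x50, 0x67, 0x5d, 0x5d, 0x67, 0x50, 0x0d]
t2 = [0x3b, 0x5d, 0xd3, 0x67, 0x64, 0x50, 0xcb, 0x0d]

RES = [ 0x3b  0x5d  0xd3  0x67  0x64  0x50  0xcb  0x0d ]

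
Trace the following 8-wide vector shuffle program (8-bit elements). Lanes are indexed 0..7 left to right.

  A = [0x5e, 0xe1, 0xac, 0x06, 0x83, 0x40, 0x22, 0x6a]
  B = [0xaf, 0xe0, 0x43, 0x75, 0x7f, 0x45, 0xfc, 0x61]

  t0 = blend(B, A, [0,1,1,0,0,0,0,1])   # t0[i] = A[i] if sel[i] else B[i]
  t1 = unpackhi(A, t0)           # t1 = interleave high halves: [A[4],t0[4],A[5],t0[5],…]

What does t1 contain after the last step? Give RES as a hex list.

RES = [0x83, 0x7f, 0x40, 0x45, 0x22, 0xfc, 0x6a, 0x6a]

→ t0 |af|e1|ac|75|7f|45|fc|6a|
→ t1 |83|7f|40|45|22|fc|6a|6a|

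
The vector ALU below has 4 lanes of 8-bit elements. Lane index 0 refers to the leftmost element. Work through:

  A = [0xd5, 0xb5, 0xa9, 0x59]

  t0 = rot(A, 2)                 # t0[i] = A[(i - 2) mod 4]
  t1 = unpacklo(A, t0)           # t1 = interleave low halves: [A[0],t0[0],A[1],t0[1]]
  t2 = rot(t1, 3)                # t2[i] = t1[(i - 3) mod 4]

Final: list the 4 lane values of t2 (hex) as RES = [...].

  t0: a9 59 d5 b5
  t1: d5 a9 b5 59
  t2: a9 b5 59 d5

RES = [ 0xa9  0xb5  0x59  0xd5 ]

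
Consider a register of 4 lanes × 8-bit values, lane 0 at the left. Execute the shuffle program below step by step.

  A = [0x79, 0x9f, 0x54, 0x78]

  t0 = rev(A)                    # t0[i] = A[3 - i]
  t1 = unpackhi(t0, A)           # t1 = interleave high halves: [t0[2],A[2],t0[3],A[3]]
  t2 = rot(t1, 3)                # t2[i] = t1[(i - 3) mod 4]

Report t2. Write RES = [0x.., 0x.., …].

t0 = [0x78, 0x54, 0x9f, 0x79]
t1 = [0x9f, 0x54, 0x79, 0x78]
t2 = [0x54, 0x79, 0x78, 0x9f]

RES = [0x54, 0x79, 0x78, 0x9f]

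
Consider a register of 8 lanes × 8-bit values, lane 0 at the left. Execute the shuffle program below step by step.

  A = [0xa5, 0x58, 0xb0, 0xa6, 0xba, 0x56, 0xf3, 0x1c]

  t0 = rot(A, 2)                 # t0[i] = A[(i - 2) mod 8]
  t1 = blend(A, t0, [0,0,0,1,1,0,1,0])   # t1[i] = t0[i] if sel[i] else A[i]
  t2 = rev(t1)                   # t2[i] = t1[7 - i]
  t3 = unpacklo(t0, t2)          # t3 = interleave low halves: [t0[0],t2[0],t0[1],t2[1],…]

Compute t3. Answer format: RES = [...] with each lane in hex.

RES = [0xf3, 0x1c, 0x1c, 0xba, 0xa5, 0x56, 0x58, 0xb0]

t0 = [0xf3, 0x1c, 0xa5, 0x58, 0xb0, 0xa6, 0xba, 0x56]
t1 = [0xa5, 0x58, 0xb0, 0x58, 0xb0, 0x56, 0xba, 0x1c]
t2 = [0x1c, 0xba, 0x56, 0xb0, 0x58, 0xb0, 0x58, 0xa5]
t3 = [0xf3, 0x1c, 0x1c, 0xba, 0xa5, 0x56, 0x58, 0xb0]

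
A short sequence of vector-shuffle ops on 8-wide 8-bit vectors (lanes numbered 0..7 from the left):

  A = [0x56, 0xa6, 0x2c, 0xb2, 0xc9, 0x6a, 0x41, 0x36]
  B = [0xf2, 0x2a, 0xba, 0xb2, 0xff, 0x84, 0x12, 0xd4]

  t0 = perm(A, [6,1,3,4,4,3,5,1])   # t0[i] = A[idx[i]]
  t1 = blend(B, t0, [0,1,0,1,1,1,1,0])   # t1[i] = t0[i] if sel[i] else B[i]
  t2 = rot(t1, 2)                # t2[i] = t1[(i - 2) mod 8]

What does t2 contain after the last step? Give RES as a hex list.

→ t0 |41|a6|b2|c9|c9|b2|6a|a6|
→ t1 |f2|a6|ba|c9|c9|b2|6a|d4|
→ t2 |6a|d4|f2|a6|ba|c9|c9|b2|

RES = [ 0x6a  0xd4  0xf2  0xa6  0xba  0xc9  0xc9  0xb2 ]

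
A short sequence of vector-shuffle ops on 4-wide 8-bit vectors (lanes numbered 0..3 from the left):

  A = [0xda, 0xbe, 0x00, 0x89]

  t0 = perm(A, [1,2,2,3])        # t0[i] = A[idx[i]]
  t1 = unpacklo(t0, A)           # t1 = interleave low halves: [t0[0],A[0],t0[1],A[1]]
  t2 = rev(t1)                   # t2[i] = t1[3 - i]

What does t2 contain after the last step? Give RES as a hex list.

  t0: be 00 00 89
  t1: be da 00 be
  t2: be 00 da be

RES = [0xbe, 0x00, 0xda, 0xbe]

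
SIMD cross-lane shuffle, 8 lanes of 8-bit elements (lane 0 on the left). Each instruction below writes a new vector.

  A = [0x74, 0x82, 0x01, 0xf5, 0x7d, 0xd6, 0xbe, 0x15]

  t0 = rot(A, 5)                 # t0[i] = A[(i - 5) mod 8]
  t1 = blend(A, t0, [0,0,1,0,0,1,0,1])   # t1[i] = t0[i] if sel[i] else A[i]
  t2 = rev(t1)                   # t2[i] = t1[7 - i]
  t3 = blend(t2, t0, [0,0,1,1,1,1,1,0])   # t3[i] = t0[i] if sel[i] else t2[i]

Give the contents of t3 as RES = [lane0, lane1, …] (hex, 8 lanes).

RES = [0x01, 0xbe, 0xd6, 0xbe, 0x15, 0x74, 0x82, 0x74]

  t0: f5 7d d6 be 15 74 82 01
  t1: 74 82 d6 f5 7d 74 be 01
  t2: 01 be 74 7d f5 d6 82 74
  t3: 01 be d6 be 15 74 82 74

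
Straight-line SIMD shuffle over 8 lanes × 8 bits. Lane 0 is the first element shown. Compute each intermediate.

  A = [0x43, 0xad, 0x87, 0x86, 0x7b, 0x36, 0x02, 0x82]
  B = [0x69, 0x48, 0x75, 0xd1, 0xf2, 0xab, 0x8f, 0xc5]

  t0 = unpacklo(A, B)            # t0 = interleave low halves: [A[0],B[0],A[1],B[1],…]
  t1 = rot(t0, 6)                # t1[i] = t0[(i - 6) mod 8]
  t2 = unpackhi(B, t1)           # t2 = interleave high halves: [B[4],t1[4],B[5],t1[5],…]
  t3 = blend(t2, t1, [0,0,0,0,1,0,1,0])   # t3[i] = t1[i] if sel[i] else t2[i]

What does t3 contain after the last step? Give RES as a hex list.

RES = [ 0xf2  0x86  0xab  0xd1  0x86  0x43  0x43  0x69 ]

t0 = [0x43, 0x69, 0xad, 0x48, 0x87, 0x75, 0x86, 0xd1]
t1 = [0xad, 0x48, 0x87, 0x75, 0x86, 0xd1, 0x43, 0x69]
t2 = [0xf2, 0x86, 0xab, 0xd1, 0x8f, 0x43, 0xc5, 0x69]
t3 = [0xf2, 0x86, 0xab, 0xd1, 0x86, 0x43, 0x43, 0x69]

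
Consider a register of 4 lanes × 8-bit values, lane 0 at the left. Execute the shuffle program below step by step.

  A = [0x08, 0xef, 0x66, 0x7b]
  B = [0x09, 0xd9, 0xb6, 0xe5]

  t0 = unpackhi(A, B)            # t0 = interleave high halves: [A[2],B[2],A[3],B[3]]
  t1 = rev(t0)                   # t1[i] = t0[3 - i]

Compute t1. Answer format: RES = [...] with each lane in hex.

RES = [0xe5, 0x7b, 0xb6, 0x66]

→ t0 |66|b6|7b|e5|
→ t1 |e5|7b|b6|66|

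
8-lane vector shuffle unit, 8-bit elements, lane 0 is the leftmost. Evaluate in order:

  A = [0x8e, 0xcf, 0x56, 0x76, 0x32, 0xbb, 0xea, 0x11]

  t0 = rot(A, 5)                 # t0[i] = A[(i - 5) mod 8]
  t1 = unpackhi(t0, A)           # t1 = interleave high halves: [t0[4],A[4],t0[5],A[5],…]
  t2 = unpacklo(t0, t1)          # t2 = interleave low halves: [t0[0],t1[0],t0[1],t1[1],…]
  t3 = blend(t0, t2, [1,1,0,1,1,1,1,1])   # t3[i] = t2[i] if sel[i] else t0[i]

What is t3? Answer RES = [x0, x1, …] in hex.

t0 = [0x76, 0x32, 0xbb, 0xea, 0x11, 0x8e, 0xcf, 0x56]
t1 = [0x11, 0x32, 0x8e, 0xbb, 0xcf, 0xea, 0x56, 0x11]
t2 = [0x76, 0x11, 0x32, 0x32, 0xbb, 0x8e, 0xea, 0xbb]
t3 = [0x76, 0x11, 0xbb, 0x32, 0xbb, 0x8e, 0xea, 0xbb]

RES = [0x76, 0x11, 0xbb, 0x32, 0xbb, 0x8e, 0xea, 0xbb]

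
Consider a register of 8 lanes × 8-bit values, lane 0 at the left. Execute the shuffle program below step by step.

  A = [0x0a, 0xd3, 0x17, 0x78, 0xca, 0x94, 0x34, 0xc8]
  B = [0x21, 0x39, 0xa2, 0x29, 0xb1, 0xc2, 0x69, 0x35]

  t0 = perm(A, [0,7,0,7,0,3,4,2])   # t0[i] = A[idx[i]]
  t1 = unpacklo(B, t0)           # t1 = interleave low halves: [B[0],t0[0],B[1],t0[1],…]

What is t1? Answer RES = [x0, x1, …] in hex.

t0 = [0x0a, 0xc8, 0x0a, 0xc8, 0x0a, 0x78, 0xca, 0x17]
t1 = [0x21, 0x0a, 0x39, 0xc8, 0xa2, 0x0a, 0x29, 0xc8]

RES = [0x21, 0x0a, 0x39, 0xc8, 0xa2, 0x0a, 0x29, 0xc8]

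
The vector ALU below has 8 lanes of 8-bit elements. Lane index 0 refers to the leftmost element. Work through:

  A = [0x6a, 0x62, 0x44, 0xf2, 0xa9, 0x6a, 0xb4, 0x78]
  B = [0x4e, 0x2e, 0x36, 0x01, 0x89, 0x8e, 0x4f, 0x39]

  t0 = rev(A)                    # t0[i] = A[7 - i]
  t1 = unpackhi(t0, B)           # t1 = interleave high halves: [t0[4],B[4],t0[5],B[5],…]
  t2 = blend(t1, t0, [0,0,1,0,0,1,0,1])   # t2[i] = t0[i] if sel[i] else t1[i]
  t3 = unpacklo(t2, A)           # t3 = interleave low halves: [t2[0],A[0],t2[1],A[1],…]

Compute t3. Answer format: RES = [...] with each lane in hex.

RES = [ 0xf2  0x6a  0x89  0x62  0x6a  0x44  0x8e  0xf2 ]

→ t0 |78|b4|6a|a9|f2|44|62|6a|
→ t1 |f2|89|44|8e|62|4f|6a|39|
→ t2 |f2|89|6a|8e|62|44|6a|6a|
→ t3 |f2|6a|89|62|6a|44|8e|f2|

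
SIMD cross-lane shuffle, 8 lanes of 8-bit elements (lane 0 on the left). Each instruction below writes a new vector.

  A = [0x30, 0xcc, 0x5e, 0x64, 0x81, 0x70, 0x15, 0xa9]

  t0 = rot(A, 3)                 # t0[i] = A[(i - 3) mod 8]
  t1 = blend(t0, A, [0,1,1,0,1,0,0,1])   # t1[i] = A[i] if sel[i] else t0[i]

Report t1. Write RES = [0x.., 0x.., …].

→ t0 |70|15|a9|30|cc|5e|64|81|
→ t1 |70|cc|5e|30|81|5e|64|a9|

RES = [ 0x70  0xcc  0x5e  0x30  0x81  0x5e  0x64  0xa9 ]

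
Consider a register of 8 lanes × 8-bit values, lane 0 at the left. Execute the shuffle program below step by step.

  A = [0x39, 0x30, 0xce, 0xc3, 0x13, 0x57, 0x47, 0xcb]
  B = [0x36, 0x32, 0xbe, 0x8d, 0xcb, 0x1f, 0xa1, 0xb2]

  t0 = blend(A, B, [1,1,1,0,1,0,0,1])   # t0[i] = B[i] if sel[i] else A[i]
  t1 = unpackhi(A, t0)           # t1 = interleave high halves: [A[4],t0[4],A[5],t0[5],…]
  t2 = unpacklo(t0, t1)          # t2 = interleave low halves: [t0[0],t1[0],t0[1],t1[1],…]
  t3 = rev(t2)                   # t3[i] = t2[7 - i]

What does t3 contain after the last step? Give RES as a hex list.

RES = [0x57, 0xc3, 0x57, 0xbe, 0xcb, 0x32, 0x13, 0x36]

  t0: 36 32 be c3 cb 57 47 b2
  t1: 13 cb 57 57 47 47 cb b2
  t2: 36 13 32 cb be 57 c3 57
  t3: 57 c3 57 be cb 32 13 36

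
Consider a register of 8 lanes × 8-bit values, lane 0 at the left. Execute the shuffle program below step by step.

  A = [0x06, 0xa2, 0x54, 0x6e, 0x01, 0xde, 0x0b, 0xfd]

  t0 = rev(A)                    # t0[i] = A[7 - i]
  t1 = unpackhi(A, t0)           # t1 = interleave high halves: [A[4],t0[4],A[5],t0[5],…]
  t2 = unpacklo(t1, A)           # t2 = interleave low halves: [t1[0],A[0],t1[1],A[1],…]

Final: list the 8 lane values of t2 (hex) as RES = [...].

t0 = [0xfd, 0x0b, 0xde, 0x01, 0x6e, 0x54, 0xa2, 0x06]
t1 = [0x01, 0x6e, 0xde, 0x54, 0x0b, 0xa2, 0xfd, 0x06]
t2 = [0x01, 0x06, 0x6e, 0xa2, 0xde, 0x54, 0x54, 0x6e]

RES = [0x01, 0x06, 0x6e, 0xa2, 0xde, 0x54, 0x54, 0x6e]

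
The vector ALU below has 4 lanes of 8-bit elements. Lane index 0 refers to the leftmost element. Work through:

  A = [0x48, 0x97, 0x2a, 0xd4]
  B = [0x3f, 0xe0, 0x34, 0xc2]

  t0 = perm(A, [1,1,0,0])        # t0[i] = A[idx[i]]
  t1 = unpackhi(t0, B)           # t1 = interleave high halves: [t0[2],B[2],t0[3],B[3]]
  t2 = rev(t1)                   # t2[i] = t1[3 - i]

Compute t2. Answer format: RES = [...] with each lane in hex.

t0 = [0x97, 0x97, 0x48, 0x48]
t1 = [0x48, 0x34, 0x48, 0xc2]
t2 = [0xc2, 0x48, 0x34, 0x48]

RES = [0xc2, 0x48, 0x34, 0x48]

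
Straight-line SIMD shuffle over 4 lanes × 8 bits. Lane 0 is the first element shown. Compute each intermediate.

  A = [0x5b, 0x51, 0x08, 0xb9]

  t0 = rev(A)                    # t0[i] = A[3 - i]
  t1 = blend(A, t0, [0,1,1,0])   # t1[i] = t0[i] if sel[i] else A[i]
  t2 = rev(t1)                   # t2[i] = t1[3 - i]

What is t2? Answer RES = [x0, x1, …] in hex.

→ t0 |b9|08|51|5b|
→ t1 |5b|08|51|b9|
→ t2 |b9|51|08|5b|

RES = [ 0xb9  0x51  0x08  0x5b ]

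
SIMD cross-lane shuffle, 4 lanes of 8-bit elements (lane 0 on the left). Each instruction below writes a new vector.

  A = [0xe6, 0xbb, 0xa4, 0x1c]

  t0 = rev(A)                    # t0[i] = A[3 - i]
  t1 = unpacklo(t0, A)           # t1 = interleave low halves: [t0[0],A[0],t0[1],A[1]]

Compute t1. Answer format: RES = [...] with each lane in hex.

  t0: 1c a4 bb e6
  t1: 1c e6 a4 bb

RES = [0x1c, 0xe6, 0xa4, 0xbb]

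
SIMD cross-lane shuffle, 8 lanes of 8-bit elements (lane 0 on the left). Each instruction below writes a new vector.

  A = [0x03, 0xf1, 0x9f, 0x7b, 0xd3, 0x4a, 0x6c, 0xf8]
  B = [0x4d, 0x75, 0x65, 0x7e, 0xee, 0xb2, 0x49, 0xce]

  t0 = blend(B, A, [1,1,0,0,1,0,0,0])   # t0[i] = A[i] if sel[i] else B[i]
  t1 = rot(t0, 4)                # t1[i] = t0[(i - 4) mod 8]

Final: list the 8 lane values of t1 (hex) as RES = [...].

  t0: 03 f1 65 7e d3 b2 49 ce
  t1: d3 b2 49 ce 03 f1 65 7e

RES = [ 0xd3  0xb2  0x49  0xce  0x03  0xf1  0x65  0x7e ]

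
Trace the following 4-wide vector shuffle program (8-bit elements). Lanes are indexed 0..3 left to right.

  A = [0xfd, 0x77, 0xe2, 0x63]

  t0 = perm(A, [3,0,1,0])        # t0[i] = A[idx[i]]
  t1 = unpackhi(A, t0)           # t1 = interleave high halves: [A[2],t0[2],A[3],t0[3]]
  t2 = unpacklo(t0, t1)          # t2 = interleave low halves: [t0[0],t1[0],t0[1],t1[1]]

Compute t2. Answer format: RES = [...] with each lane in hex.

t0 = [0x63, 0xfd, 0x77, 0xfd]
t1 = [0xe2, 0x77, 0x63, 0xfd]
t2 = [0x63, 0xe2, 0xfd, 0x77]

RES = [0x63, 0xe2, 0xfd, 0x77]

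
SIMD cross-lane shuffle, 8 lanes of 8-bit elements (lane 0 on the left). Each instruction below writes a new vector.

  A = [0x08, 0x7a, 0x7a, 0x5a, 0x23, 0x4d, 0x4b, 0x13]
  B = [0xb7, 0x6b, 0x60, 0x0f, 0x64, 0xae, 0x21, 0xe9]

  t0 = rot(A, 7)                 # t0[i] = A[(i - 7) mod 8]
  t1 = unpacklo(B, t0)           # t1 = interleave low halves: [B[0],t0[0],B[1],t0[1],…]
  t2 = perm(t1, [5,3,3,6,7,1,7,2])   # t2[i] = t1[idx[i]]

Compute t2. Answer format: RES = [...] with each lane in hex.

→ t0 |7a|7a|5a|23|4d|4b|13|08|
→ t1 |b7|7a|6b|7a|60|5a|0f|23|
→ t2 |5a|7a|7a|0f|23|7a|23|6b|

RES = [0x5a, 0x7a, 0x7a, 0x0f, 0x23, 0x7a, 0x23, 0x6b]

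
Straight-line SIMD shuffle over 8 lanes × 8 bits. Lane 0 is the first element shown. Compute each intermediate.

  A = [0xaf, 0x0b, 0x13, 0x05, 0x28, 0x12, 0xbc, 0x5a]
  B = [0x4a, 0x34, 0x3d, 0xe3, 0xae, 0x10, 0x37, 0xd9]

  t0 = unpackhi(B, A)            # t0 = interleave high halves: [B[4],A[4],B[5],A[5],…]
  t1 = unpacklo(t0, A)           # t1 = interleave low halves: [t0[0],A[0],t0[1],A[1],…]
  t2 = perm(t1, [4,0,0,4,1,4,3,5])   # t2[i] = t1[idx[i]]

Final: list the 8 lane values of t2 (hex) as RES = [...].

RES = [ 0x10  0xae  0xae  0x10  0xaf  0x10  0x0b  0x13 ]

  t0: ae 28 10 12 37 bc d9 5a
  t1: ae af 28 0b 10 13 12 05
  t2: 10 ae ae 10 af 10 0b 13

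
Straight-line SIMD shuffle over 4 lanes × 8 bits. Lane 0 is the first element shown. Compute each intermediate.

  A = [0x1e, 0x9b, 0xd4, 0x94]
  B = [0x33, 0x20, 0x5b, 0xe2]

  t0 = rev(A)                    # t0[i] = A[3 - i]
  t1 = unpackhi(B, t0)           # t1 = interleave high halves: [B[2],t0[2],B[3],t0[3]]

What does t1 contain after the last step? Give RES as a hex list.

t0 = [0x94, 0xd4, 0x9b, 0x1e]
t1 = [0x5b, 0x9b, 0xe2, 0x1e]

RES = [ 0x5b  0x9b  0xe2  0x1e ]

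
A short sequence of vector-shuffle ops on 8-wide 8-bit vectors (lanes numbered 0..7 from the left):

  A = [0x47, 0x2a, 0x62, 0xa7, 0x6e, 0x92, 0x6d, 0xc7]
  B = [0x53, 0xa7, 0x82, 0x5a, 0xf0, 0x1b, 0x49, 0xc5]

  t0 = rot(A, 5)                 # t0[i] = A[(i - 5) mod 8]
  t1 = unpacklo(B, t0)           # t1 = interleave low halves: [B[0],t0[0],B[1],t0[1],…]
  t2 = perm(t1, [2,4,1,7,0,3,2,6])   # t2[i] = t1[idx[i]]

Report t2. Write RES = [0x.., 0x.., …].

  t0: a7 6e 92 6d c7 47 2a 62
  t1: 53 a7 a7 6e 82 92 5a 6d
  t2: a7 82 a7 6d 53 6e a7 5a

RES = [0xa7, 0x82, 0xa7, 0x6d, 0x53, 0x6e, 0xa7, 0x5a]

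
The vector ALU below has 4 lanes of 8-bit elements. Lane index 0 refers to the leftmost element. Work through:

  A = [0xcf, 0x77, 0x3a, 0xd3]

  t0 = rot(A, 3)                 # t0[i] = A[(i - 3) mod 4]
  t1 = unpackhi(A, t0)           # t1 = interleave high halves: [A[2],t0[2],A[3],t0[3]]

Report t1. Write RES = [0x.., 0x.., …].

→ t0 |77|3a|d3|cf|
→ t1 |3a|d3|d3|cf|

RES = [ 0x3a  0xd3  0xd3  0xcf ]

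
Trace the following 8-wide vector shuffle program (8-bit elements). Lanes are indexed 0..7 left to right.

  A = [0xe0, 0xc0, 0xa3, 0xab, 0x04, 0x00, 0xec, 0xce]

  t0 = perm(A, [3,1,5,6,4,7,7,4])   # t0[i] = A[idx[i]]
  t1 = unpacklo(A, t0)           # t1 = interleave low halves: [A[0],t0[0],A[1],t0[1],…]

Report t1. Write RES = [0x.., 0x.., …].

t0 = [0xab, 0xc0, 0x00, 0xec, 0x04, 0xce, 0xce, 0x04]
t1 = [0xe0, 0xab, 0xc0, 0xc0, 0xa3, 0x00, 0xab, 0xec]

RES = [ 0xe0  0xab  0xc0  0xc0  0xa3  0x00  0xab  0xec ]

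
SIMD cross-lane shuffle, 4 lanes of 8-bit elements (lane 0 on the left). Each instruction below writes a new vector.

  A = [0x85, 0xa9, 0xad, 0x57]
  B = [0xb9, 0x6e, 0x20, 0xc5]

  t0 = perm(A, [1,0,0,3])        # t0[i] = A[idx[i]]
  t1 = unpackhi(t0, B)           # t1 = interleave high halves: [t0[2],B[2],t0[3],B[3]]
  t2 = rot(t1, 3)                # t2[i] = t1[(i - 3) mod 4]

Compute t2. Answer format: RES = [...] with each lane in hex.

→ t0 |a9|85|85|57|
→ t1 |85|20|57|c5|
→ t2 |20|57|c5|85|

RES = [ 0x20  0x57  0xc5  0x85 ]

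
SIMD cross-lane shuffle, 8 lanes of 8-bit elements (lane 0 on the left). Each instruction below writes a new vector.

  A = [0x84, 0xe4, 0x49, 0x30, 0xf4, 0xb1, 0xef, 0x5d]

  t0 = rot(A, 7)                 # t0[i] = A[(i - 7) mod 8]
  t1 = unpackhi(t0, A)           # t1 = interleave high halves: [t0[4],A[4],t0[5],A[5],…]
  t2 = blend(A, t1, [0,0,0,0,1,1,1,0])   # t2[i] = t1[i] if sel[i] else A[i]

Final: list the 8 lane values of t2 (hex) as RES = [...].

  t0: e4 49 30 f4 b1 ef 5d 84
  t1: b1 f4 ef b1 5d ef 84 5d
  t2: 84 e4 49 30 5d ef 84 5d

RES = [0x84, 0xe4, 0x49, 0x30, 0x5d, 0xef, 0x84, 0x5d]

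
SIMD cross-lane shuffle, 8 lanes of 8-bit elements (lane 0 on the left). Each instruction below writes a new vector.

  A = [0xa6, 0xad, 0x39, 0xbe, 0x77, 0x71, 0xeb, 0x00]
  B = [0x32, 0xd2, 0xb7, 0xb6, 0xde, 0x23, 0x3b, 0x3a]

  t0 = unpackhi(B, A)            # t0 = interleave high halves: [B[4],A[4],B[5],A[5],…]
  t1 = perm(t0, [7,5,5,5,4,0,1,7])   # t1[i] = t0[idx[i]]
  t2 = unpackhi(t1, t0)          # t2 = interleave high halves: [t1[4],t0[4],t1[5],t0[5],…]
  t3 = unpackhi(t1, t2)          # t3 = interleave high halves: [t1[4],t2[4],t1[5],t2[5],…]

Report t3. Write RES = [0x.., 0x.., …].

RES = [0x3b, 0x77, 0xde, 0x3a, 0x77, 0x00, 0x00, 0x00]

  t0: de 77 23 71 3b eb 3a 00
  t1: 00 eb eb eb 3b de 77 00
  t2: 3b 3b de eb 77 3a 00 00
  t3: 3b 77 de 3a 77 00 00 00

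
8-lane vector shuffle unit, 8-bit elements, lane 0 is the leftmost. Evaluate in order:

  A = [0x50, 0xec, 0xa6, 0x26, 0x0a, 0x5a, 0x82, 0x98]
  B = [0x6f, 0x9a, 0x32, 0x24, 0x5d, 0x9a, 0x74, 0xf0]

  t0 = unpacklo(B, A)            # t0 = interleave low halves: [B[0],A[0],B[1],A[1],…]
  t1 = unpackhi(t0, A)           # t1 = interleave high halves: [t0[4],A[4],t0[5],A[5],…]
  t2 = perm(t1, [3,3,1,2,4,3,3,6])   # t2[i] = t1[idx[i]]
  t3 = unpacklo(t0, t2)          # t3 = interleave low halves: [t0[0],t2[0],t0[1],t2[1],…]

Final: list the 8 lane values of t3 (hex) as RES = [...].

t0 = [0x6f, 0x50, 0x9a, 0xec, 0x32, 0xa6, 0x24, 0x26]
t1 = [0x32, 0x0a, 0xa6, 0x5a, 0x24, 0x82, 0x26, 0x98]
t2 = [0x5a, 0x5a, 0x0a, 0xa6, 0x24, 0x5a, 0x5a, 0x26]
t3 = [0x6f, 0x5a, 0x50, 0x5a, 0x9a, 0x0a, 0xec, 0xa6]

RES = [ 0x6f  0x5a  0x50  0x5a  0x9a  0x0a  0xec  0xa6 ]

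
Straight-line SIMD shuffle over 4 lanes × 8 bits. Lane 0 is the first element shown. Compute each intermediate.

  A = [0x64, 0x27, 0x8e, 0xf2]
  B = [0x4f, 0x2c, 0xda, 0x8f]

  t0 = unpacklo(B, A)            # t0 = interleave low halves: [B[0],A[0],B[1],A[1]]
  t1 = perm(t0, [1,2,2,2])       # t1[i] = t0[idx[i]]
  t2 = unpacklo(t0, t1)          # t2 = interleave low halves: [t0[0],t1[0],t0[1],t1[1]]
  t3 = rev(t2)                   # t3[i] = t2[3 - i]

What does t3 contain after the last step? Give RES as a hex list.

  t0: 4f 64 2c 27
  t1: 64 2c 2c 2c
  t2: 4f 64 64 2c
  t3: 2c 64 64 4f

RES = [0x2c, 0x64, 0x64, 0x4f]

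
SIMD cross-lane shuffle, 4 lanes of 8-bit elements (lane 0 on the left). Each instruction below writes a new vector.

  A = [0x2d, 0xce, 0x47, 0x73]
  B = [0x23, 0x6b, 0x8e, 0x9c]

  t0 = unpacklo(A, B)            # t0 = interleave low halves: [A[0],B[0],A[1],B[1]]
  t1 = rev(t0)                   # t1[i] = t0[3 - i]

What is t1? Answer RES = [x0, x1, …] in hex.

→ t0 |2d|23|ce|6b|
→ t1 |6b|ce|23|2d|

RES = [0x6b, 0xce, 0x23, 0x2d]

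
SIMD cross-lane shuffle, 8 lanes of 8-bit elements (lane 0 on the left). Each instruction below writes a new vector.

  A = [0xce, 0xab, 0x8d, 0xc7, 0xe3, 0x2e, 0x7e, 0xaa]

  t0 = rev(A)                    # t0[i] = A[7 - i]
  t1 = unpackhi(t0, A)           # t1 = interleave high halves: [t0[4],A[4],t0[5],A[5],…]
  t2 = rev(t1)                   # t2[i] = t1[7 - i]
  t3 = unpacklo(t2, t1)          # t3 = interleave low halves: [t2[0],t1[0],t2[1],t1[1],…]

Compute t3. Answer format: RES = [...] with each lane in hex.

RES = [ 0xaa  0xc7  0xce  0xe3  0x7e  0x8d  0xab  0x2e ]

t0 = [0xaa, 0x7e, 0x2e, 0xe3, 0xc7, 0x8d, 0xab, 0xce]
t1 = [0xc7, 0xe3, 0x8d, 0x2e, 0xab, 0x7e, 0xce, 0xaa]
t2 = [0xaa, 0xce, 0x7e, 0xab, 0x2e, 0x8d, 0xe3, 0xc7]
t3 = [0xaa, 0xc7, 0xce, 0xe3, 0x7e, 0x8d, 0xab, 0x2e]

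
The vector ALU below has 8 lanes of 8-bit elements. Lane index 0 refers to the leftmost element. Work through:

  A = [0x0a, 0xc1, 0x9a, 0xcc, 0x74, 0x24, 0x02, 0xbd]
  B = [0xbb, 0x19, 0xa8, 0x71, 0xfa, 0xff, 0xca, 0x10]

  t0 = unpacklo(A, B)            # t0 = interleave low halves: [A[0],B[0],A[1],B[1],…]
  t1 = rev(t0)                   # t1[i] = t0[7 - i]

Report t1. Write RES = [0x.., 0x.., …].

RES = [0x71, 0xcc, 0xa8, 0x9a, 0x19, 0xc1, 0xbb, 0x0a]

→ t0 |0a|bb|c1|19|9a|a8|cc|71|
→ t1 |71|cc|a8|9a|19|c1|bb|0a|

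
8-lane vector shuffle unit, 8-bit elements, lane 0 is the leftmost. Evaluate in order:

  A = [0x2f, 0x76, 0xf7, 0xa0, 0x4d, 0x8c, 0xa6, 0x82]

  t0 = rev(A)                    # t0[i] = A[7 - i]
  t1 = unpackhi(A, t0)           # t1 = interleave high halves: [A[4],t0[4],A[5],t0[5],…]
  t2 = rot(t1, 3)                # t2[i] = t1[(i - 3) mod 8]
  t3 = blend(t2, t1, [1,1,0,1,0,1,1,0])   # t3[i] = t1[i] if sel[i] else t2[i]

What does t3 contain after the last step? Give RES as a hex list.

RES = [ 0x4d  0xa0  0x2f  0xf7  0xa0  0x76  0x82  0xa6 ]

→ t0 |82|a6|8c|4d|a0|f7|76|2f|
→ t1 |4d|a0|8c|f7|a6|76|82|2f|
→ t2 |76|82|2f|4d|a0|8c|f7|a6|
→ t3 |4d|a0|2f|f7|a0|76|82|a6|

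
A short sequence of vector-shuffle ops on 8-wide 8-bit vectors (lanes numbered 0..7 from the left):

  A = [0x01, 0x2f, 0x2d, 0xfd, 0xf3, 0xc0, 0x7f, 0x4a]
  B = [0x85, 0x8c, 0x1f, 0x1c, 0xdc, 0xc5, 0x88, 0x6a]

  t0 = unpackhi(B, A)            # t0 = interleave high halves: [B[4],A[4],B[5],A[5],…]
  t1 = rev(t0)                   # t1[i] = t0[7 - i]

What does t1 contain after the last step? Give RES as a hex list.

RES = [ 0x4a  0x6a  0x7f  0x88  0xc0  0xc5  0xf3  0xdc ]

  t0: dc f3 c5 c0 88 7f 6a 4a
  t1: 4a 6a 7f 88 c0 c5 f3 dc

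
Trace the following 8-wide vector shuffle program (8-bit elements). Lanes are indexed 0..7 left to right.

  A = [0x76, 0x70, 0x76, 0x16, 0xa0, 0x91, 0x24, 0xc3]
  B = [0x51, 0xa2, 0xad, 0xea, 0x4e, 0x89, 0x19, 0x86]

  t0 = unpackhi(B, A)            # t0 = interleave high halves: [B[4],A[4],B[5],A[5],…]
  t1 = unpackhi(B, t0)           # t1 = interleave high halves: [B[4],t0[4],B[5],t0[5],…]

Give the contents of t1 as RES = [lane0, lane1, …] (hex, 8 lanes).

RES = [ 0x4e  0x19  0x89  0x24  0x19  0x86  0x86  0xc3 ]

t0 = [0x4e, 0xa0, 0x89, 0x91, 0x19, 0x24, 0x86, 0xc3]
t1 = [0x4e, 0x19, 0x89, 0x24, 0x19, 0x86, 0x86, 0xc3]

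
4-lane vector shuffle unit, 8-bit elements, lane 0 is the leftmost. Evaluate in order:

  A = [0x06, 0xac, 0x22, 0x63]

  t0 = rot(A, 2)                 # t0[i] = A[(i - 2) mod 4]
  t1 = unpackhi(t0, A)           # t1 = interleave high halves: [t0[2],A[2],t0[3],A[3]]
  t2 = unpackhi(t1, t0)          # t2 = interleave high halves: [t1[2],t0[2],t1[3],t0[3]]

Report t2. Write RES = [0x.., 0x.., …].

t0 = [0x22, 0x63, 0x06, 0xac]
t1 = [0x06, 0x22, 0xac, 0x63]
t2 = [0xac, 0x06, 0x63, 0xac]

RES = [0xac, 0x06, 0x63, 0xac]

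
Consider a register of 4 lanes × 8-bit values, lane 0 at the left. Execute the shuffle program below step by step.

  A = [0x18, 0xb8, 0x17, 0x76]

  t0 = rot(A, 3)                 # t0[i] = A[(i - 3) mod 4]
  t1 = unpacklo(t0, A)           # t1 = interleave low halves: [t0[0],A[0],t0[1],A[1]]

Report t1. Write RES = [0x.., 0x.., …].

RES = [ 0xb8  0x18  0x17  0xb8 ]

t0 = [0xb8, 0x17, 0x76, 0x18]
t1 = [0xb8, 0x18, 0x17, 0xb8]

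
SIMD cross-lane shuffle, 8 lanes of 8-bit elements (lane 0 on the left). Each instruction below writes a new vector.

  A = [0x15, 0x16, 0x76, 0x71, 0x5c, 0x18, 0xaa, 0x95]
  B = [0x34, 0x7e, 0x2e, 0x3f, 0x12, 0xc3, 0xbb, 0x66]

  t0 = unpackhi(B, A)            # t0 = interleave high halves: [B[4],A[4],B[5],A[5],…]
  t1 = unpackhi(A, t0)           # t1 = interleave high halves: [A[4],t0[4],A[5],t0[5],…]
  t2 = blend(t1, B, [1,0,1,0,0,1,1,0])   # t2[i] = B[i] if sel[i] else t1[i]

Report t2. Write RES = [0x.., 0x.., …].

RES = [ 0x34  0xbb  0x2e  0xaa  0xaa  0xc3  0xbb  0x95 ]

→ t0 |12|5c|c3|18|bb|aa|66|95|
→ t1 |5c|bb|18|aa|aa|66|95|95|
→ t2 |34|bb|2e|aa|aa|c3|bb|95|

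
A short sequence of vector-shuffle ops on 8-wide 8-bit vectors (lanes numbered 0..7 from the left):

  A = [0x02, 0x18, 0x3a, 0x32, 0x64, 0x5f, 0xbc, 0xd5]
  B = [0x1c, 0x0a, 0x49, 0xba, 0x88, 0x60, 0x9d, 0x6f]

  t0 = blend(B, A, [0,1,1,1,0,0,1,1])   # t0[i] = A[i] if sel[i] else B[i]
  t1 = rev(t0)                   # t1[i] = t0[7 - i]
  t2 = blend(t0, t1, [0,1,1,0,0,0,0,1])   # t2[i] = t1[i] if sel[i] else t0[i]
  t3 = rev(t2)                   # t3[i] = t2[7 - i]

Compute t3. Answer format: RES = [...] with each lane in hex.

  t0: 1c 18 3a 32 88 60 bc d5
  t1: d5 bc 60 88 32 3a 18 1c
  t2: 1c bc 60 32 88 60 bc 1c
  t3: 1c bc 60 88 32 60 bc 1c

RES = [ 0x1c  0xbc  0x60  0x88  0x32  0x60  0xbc  0x1c ]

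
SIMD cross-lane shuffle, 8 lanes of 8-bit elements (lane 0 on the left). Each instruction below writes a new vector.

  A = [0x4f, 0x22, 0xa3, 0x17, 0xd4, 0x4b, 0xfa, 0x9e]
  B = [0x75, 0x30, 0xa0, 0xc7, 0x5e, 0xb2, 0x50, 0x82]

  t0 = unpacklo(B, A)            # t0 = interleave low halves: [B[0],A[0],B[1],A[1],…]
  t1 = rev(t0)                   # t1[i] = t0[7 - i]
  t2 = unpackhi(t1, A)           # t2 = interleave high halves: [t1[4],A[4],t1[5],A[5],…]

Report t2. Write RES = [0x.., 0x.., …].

RES = [ 0x22  0xd4  0x30  0x4b  0x4f  0xfa  0x75  0x9e ]

t0 = [0x75, 0x4f, 0x30, 0x22, 0xa0, 0xa3, 0xc7, 0x17]
t1 = [0x17, 0xc7, 0xa3, 0xa0, 0x22, 0x30, 0x4f, 0x75]
t2 = [0x22, 0xd4, 0x30, 0x4b, 0x4f, 0xfa, 0x75, 0x9e]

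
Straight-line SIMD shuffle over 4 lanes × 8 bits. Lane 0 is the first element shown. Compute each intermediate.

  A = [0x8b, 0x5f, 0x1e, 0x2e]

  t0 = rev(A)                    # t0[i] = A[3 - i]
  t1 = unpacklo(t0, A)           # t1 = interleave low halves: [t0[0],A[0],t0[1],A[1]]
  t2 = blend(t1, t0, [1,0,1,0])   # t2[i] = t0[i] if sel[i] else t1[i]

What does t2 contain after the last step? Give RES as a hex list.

RES = [0x2e, 0x8b, 0x5f, 0x5f]

t0 = [0x2e, 0x1e, 0x5f, 0x8b]
t1 = [0x2e, 0x8b, 0x1e, 0x5f]
t2 = [0x2e, 0x8b, 0x5f, 0x5f]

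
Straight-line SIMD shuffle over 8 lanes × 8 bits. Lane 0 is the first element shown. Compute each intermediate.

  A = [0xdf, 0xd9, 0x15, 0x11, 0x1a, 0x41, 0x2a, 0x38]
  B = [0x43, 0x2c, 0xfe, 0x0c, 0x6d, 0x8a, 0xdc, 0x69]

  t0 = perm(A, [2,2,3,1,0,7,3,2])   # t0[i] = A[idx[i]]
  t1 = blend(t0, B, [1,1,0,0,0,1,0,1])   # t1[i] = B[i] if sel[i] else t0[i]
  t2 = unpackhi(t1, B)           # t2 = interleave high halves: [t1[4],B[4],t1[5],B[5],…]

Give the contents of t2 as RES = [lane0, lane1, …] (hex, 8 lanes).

t0 = [0x15, 0x15, 0x11, 0xd9, 0xdf, 0x38, 0x11, 0x15]
t1 = [0x43, 0x2c, 0x11, 0xd9, 0xdf, 0x8a, 0x11, 0x69]
t2 = [0xdf, 0x6d, 0x8a, 0x8a, 0x11, 0xdc, 0x69, 0x69]

RES = [0xdf, 0x6d, 0x8a, 0x8a, 0x11, 0xdc, 0x69, 0x69]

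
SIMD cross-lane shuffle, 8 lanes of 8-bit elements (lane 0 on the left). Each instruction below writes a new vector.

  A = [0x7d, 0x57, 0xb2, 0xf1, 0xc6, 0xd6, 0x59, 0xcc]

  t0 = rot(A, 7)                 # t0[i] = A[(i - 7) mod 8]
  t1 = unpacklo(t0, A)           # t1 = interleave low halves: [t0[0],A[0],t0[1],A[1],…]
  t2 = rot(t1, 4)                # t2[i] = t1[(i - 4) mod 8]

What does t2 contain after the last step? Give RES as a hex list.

RES = [0xf1, 0xb2, 0xc6, 0xf1, 0x57, 0x7d, 0xb2, 0x57]

  t0: 57 b2 f1 c6 d6 59 cc 7d
  t1: 57 7d b2 57 f1 b2 c6 f1
  t2: f1 b2 c6 f1 57 7d b2 57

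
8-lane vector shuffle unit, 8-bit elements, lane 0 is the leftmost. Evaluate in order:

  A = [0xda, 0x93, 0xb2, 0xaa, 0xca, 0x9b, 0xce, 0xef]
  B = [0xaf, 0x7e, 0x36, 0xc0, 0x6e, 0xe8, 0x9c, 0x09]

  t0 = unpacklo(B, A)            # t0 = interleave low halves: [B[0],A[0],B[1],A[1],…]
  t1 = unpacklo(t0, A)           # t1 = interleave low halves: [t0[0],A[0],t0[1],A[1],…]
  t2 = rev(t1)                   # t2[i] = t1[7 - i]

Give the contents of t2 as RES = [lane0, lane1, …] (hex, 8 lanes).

  t0: af da 7e 93 36 b2 c0 aa
  t1: af da da 93 7e b2 93 aa
  t2: aa 93 b2 7e 93 da da af

RES = [ 0xaa  0x93  0xb2  0x7e  0x93  0xda  0xda  0xaf ]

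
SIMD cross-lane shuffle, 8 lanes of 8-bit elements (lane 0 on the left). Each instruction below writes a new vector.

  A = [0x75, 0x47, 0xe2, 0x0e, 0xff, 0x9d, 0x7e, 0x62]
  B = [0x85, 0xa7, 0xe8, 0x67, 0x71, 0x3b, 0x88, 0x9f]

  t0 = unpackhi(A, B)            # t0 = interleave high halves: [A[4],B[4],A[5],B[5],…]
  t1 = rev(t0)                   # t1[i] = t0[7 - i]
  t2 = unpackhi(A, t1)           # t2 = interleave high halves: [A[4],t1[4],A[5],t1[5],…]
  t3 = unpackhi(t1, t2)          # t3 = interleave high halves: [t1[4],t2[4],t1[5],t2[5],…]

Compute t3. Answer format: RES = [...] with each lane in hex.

RES = [0x3b, 0x7e, 0x9d, 0x71, 0x71, 0x62, 0xff, 0xff]

  t0: ff 71 9d 3b 7e 88 62 9f
  t1: 9f 62 88 7e 3b 9d 71 ff
  t2: ff 3b 9d 9d 7e 71 62 ff
  t3: 3b 7e 9d 71 71 62 ff ff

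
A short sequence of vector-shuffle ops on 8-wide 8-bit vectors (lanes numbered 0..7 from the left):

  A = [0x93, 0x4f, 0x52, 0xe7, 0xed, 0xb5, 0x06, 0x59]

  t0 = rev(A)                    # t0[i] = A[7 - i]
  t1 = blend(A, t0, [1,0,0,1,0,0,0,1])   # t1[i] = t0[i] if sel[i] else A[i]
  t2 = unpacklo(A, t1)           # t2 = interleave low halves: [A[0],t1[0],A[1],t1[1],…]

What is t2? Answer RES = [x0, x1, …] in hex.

RES = [ 0x93  0x59  0x4f  0x4f  0x52  0x52  0xe7  0xed ]

t0 = [0x59, 0x06, 0xb5, 0xed, 0xe7, 0x52, 0x4f, 0x93]
t1 = [0x59, 0x4f, 0x52, 0xed, 0xed, 0xb5, 0x06, 0x93]
t2 = [0x93, 0x59, 0x4f, 0x4f, 0x52, 0x52, 0xe7, 0xed]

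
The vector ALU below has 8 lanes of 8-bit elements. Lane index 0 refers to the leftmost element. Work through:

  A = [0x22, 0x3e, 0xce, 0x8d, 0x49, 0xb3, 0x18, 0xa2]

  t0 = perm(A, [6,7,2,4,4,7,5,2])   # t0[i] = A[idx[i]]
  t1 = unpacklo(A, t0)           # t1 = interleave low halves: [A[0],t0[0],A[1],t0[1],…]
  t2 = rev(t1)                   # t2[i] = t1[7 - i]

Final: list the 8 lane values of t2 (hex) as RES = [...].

RES = [0x49, 0x8d, 0xce, 0xce, 0xa2, 0x3e, 0x18, 0x22]

  t0: 18 a2 ce 49 49 a2 b3 ce
  t1: 22 18 3e a2 ce ce 8d 49
  t2: 49 8d ce ce a2 3e 18 22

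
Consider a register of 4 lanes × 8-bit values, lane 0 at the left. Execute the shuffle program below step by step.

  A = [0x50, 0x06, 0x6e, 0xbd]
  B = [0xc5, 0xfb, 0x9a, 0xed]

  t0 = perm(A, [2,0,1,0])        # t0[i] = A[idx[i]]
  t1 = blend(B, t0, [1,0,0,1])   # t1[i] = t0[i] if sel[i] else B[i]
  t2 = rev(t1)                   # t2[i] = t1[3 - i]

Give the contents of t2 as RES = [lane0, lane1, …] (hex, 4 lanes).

t0 = [0x6e, 0x50, 0x06, 0x50]
t1 = [0x6e, 0xfb, 0x9a, 0x50]
t2 = [0x50, 0x9a, 0xfb, 0x6e]

RES = [0x50, 0x9a, 0xfb, 0x6e]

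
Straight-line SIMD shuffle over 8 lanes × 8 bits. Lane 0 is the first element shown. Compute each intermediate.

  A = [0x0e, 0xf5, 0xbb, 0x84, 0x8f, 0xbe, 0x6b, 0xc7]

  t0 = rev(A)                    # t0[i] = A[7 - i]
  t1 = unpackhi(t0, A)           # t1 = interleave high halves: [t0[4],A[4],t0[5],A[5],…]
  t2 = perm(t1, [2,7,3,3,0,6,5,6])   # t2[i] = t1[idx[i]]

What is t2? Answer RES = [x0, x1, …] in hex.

t0 = [0xc7, 0x6b, 0xbe, 0x8f, 0x84, 0xbb, 0xf5, 0x0e]
t1 = [0x84, 0x8f, 0xbb, 0xbe, 0xf5, 0x6b, 0x0e, 0xc7]
t2 = [0xbb, 0xc7, 0xbe, 0xbe, 0x84, 0x0e, 0x6b, 0x0e]

RES = [0xbb, 0xc7, 0xbe, 0xbe, 0x84, 0x0e, 0x6b, 0x0e]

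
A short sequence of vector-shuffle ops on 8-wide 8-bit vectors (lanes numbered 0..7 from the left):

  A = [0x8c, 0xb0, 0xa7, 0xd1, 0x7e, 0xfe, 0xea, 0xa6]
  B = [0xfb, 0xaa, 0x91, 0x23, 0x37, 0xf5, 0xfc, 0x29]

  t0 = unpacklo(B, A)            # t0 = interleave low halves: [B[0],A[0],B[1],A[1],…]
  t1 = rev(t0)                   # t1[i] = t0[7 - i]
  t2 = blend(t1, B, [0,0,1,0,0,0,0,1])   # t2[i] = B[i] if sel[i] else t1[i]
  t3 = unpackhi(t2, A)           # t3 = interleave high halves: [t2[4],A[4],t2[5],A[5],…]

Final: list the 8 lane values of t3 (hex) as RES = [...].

RES = [0xb0, 0x7e, 0xaa, 0xfe, 0x8c, 0xea, 0x29, 0xa6]

  t0: fb 8c aa b0 91 a7 23 d1
  t1: d1 23 a7 91 b0 aa 8c fb
  t2: d1 23 91 91 b0 aa 8c 29
  t3: b0 7e aa fe 8c ea 29 a6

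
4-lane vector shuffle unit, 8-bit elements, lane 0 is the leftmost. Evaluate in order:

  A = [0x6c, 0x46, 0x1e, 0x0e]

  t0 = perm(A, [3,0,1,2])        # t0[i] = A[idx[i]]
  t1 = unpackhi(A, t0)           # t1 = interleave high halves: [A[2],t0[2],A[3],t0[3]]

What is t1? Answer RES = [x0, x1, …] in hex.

t0 = [0x0e, 0x6c, 0x46, 0x1e]
t1 = [0x1e, 0x46, 0x0e, 0x1e]

RES = [0x1e, 0x46, 0x0e, 0x1e]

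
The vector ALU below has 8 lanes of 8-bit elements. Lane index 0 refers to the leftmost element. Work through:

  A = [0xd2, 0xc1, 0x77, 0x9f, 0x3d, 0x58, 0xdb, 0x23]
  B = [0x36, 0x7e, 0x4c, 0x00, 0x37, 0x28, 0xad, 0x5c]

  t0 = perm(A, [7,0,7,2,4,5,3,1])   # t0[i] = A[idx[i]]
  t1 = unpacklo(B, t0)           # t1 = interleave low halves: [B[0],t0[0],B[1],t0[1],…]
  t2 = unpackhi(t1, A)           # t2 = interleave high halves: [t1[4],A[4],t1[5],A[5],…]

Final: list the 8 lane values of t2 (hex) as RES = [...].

RES = [0x4c, 0x3d, 0x23, 0x58, 0x00, 0xdb, 0x77, 0x23]

→ t0 |23|d2|23|77|3d|58|9f|c1|
→ t1 |36|23|7e|d2|4c|23|00|77|
→ t2 |4c|3d|23|58|00|db|77|23|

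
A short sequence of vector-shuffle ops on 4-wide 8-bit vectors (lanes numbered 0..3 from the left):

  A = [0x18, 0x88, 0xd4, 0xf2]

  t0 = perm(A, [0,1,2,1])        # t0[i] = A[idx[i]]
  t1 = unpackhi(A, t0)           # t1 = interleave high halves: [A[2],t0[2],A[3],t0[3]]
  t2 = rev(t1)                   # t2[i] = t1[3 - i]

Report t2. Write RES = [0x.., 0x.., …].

RES = [ 0x88  0xf2  0xd4  0xd4 ]

t0 = [0x18, 0x88, 0xd4, 0x88]
t1 = [0xd4, 0xd4, 0xf2, 0x88]
t2 = [0x88, 0xf2, 0xd4, 0xd4]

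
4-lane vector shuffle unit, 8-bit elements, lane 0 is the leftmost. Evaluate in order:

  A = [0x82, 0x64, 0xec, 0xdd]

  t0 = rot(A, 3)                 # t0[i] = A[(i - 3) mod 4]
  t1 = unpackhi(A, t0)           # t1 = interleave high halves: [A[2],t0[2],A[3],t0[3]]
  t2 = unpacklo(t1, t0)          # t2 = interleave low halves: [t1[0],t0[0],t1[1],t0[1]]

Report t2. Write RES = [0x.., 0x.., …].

RES = [0xec, 0x64, 0xdd, 0xec]

→ t0 |64|ec|dd|82|
→ t1 |ec|dd|dd|82|
→ t2 |ec|64|dd|ec|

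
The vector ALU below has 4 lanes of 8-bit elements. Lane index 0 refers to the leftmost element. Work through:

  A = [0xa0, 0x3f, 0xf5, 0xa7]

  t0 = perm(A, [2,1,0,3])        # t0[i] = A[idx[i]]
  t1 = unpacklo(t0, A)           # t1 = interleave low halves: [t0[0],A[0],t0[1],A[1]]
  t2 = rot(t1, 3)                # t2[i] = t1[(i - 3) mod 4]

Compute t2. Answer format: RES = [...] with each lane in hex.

t0 = [0xf5, 0x3f, 0xa0, 0xa7]
t1 = [0xf5, 0xa0, 0x3f, 0x3f]
t2 = [0xa0, 0x3f, 0x3f, 0xf5]

RES = [0xa0, 0x3f, 0x3f, 0xf5]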